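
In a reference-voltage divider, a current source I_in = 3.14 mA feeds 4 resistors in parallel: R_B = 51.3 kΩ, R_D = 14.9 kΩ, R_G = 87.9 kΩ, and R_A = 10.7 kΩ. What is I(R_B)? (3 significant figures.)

Conductances: ΣG = 1/51.3 + 1/14.9 + 1/87.9 + 1/10.7 = 0.1914 (1/kΩ).
Current divider: I(R_B) = I_in · G_k/ΣG = 3.14 × (0.01949/0.1914) = 3.14 × 0.1018 = 0.3197 mA.

I ≈ 0.320 mA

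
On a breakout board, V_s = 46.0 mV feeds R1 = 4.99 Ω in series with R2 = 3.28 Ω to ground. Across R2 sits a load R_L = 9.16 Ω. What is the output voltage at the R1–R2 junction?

V_out ≈ 15.0 mV

First combine the lower leg with the load: R2 ‖ R_L = 2.415 Ω.
Now apply the divider: V_out = 46.0 × 0.3261 = 15.00 mV.
(Unloaded it would be 18.2 mV; the load pulls it down.)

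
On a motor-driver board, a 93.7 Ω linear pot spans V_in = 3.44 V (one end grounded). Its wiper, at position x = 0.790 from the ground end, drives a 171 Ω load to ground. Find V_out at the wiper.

Lower segment x·R_p = 74.02 Ω; upper segment (1−x)·R_p = 19.68 Ω.
(x·R_p) ‖ R_L = 51.66 Ω.
Then V_out = V_in · 51.66/(19.68 + 51.66) = 2.491 V.

V_out ≈ 2.49 V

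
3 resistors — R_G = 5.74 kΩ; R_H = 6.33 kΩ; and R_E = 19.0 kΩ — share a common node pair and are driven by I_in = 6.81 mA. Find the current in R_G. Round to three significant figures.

ΣG = 1/5.74 + 1/6.33 + 1/19.0 = 0.3848.
By the current-divider rule, I = I_in · G_k/ΣG = 6.81 × 0.4527 = 3.083 mA.

I ≈ 3.08 mA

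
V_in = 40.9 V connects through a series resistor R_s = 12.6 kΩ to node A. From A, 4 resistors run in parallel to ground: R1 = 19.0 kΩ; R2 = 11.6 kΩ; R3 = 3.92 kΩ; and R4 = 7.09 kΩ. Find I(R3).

Equivalent of the parallel group: R_p = 1.869 kΩ.
V_A = 40.9 × 1.869/14.47 = 5.284 V.
I(R3) = V_A / R3 = 5.284/3.92 = 1.348 mA.
(Check via current divider: I_total = 2.827 mA; share G_k/ΣG = 0.4768 → same result.)

I ≈ 1.35 mA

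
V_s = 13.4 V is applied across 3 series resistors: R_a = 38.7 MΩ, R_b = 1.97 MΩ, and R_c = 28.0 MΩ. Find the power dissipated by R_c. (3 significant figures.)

The common current is I = 13.4/68.67 = 0.1951 µA.
P = I²R = 0.03808 × 28.0 = 1.066 µW.

P ≈ 1.07 µW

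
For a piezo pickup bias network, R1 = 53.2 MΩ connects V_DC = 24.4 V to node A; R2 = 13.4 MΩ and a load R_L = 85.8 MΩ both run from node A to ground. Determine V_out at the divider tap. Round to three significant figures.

V_out ≈ 4.36 V

The load sits in parallel with R2, giving an effective lower resistance R2' = R2·R_L/(R2+R_L) = 11.59 MΩ.
Now apply the divider: V_out = 24.4 × 0.1789 = 4.365 V.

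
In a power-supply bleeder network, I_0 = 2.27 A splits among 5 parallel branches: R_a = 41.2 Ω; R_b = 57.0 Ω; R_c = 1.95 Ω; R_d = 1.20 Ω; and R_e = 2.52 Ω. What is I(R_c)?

ΣG = 1/41.2 + 1/57.0 + 1/1.95 + 1/1.20 + 1/2.52 = 1.785.
R_c takes the fraction G_k/ΣG = 0.5128/1.785 = 0.2873, so I = 2.27 × 0.2873 = 0.6522 A.

I ≈ 0.652 A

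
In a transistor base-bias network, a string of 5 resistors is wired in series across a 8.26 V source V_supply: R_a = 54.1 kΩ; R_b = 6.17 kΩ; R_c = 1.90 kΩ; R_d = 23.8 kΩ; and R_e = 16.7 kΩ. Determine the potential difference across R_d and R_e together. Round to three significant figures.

V ≈ 3.26 V

Series total: ΣR = 54.1 + 6.17 + 1.90 + 23.8 + 16.7 = 102.7 kΩ.
R_{R_d..R_e} = 23.8 + 16.7 = 40.50 kΩ.
By the voltage-divider rule, V = 8.26 × 40.50/102.7 = 3.258 V.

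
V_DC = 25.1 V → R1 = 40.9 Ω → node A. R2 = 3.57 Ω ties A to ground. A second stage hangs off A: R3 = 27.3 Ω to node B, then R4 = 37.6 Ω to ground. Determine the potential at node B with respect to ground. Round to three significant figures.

V_B ≈ 1.11 V

Node A sees R2 in parallel with the series input of stage 2, R3 + R4 = 64.90 Ω.
Effective lower resistance at A: R2 ‖ 64.90 = 3.384 Ω.
First divider: V_A = V_DC · 3.384/(40.9 + 3.384) = 1.918 V.
Stage 2 is unloaded, so V_B = V_A · R4/(R3+R4) = 1.918 × 37.6/64.90 = 1.111 V.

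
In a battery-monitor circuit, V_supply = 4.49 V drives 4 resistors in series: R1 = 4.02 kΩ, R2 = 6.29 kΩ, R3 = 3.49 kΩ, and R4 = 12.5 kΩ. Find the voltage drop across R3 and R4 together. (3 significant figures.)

ΣR = 4.02 + 6.29 + 3.49 + 12.5 = 26.30 kΩ.
R_{R3..R4} = 3.49 + 12.5 = 15.99 kΩ.
V = V_supply · R/ΣR = 4.49 × 0.6080 = 2.730 V.

V ≈ 2.73 V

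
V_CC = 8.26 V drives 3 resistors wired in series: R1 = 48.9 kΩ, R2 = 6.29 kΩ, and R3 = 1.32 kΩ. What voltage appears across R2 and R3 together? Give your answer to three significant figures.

Series total: ΣR = 48.9 + 6.29 + 1.32 = 56.51 kΩ.
R_{R2..R3} = 6.29 + 1.32 = 7.610 kΩ.
V = V_CC · R/ΣR = 8.26 × 0.1347 = 1.112 V.

V ≈ 1.11 V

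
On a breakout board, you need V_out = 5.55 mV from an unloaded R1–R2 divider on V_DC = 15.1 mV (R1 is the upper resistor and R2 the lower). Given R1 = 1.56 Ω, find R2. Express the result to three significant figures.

Required fraction k = V_out/V_DC = 0.3675.
So R2 = R1 · V_out/(V_DC − V_out) = 1.56 × 5.55/(15.1 − 5.55) = 1.56 × 0.5812 = 0.9066 Ω.

R2 ≈ 0.907 Ω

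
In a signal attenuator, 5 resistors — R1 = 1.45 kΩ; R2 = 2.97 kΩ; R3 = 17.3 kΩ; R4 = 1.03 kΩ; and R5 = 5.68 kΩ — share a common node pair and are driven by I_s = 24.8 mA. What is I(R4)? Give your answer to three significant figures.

I ≈ 10.8 mA

Conductances: ΣG = 1/1.45 + 1/2.97 + 1/17.3 + 1/1.03 + 1/5.68 = 2.231 (1/kΩ).
Current divider: I(R4) = I_s · G_k/ΣG = 24.8 × (0.9709/2.231) = 24.8 × 0.4352 = 10.79 mA.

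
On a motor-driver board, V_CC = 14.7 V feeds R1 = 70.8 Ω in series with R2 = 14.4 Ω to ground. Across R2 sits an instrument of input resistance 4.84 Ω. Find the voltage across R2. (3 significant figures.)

V_out ≈ 0.716 V

R2 ‖ R_L = (14.4 × 4.84)/(14.4 + 4.84) = 3.622 Ω.
Voltage divider with the loaded lower leg: V_out = 14.7 × 3.622/(70.8 + 3.622) = 14.7 × 0.04867 = 0.7155 V.
(Unloaded it would be 2.48 V; the load pulls it down.)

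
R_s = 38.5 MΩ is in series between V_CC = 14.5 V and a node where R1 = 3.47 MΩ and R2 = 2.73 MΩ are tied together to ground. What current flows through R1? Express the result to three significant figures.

I ≈ 0.160 µA

Equivalent of the parallel group: R_p = 1.528 MΩ.
Node voltage V_A = V_CC · R_p/(R_s + R_p) = 14.5 × 0.03817 = 0.5535 V.
Branch current I = V_A/R1 = 0.5535/3.47 = 0.1595 µA.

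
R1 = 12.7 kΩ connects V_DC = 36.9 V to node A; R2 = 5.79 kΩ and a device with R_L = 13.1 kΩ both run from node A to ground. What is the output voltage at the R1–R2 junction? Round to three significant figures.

The load sits in parallel with R2, giving an effective lower resistance R2' = R2·R_L/(R2+R_L) = 4.015 kΩ.
Voltage divider with the loaded lower leg: V_out = 36.9 × 4.015/(12.7 + 4.015) = 36.9 × 0.2402 = 8.864 V.

V_out ≈ 8.86 V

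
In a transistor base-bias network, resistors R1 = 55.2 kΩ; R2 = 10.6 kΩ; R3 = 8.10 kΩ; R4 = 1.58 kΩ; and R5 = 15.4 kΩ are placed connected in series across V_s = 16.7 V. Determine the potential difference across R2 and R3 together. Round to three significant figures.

Total series resistance ΣR = 55.2 + 10.6 + 8.10 + 1.58 + 15.4 = 90.88 kΩ.
R_{R2..R3} = 10.6 + 8.10 = 18.70 kΩ.
By the voltage-divider rule, V = 16.7 × 18.70/90.88 = 3.436 V.

V ≈ 3.44 V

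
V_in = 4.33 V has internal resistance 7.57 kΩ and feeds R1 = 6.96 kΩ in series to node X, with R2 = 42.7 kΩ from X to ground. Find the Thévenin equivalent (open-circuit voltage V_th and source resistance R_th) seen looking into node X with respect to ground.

R1' = 7.57 + 6.96 = 14.53 kΩ (source resistance + R1).
V_th is the unloaded tap voltage: V_in · R2/(R1'+R2) = 4.33 × 0.7461 = 3.231 V.
Zeroing V_in shorts the top of R1' to ground, so R_th = R1' ‖ R2 = 10.84 kΩ.

V_th ≈ 3.23 V, R_th ≈ 10.8 kΩ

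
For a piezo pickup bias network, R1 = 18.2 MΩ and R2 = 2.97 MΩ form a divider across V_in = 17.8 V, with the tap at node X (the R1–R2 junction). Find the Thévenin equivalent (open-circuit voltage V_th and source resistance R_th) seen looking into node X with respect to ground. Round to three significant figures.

With X open, the divider is unloaded: V_th = 17.8 × 2.97/21.17 = 2.497 V.
Zeroing V_in shorts the top of R1 to ground, so R_th = R1 ‖ R2 = 2.553 MΩ.

V_th ≈ 2.50 V, R_th ≈ 2.55 MΩ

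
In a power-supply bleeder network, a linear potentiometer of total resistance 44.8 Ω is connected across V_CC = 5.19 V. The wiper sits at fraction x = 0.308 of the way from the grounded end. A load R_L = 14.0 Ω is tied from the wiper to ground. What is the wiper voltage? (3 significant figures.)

V_out ≈ 0.950 V

The pot divides into 31.00 Ω above the wiper and 13.80 Ω below.
Lower segment in parallel with the load: 13.80 ‖ 14.0 = 6.949 Ω.
V_out = 5.19 × 6.949/(31.00 + 6.949) = 0.9503 V.
(Unloaded: V_out = x·V_CC = 1.60 V.)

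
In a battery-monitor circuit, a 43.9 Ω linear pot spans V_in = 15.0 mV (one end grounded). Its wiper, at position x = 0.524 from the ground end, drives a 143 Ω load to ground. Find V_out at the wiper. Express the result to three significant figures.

Split the track: R_lower = x·R_p = 23.00 Ω, R_upper = (1−x)·R_p = 20.90 Ω.
R_L loads the lower segment: effective lower R = 19.82 Ω.
Then V_out = V_in · 19.82/(20.90 + 19.82) = 7.301 mV.

V_out ≈ 7.30 mV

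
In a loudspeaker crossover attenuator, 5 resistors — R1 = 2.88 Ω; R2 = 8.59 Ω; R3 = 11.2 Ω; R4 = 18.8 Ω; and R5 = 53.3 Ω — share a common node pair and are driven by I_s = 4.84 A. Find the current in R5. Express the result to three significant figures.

I ≈ 0.145 A

ΣG = 1/2.88 + 1/8.59 + 1/11.2 + 1/18.8 + 1/53.3 = 0.6249.
Current divider: I(R5) = I_s · G_k/ΣG = 4.84 × (0.01876/0.6249) = 4.84 × 0.03002 = 0.1453 A.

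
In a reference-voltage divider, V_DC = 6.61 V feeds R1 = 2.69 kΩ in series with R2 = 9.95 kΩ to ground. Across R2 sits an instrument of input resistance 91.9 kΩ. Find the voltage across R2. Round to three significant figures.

The load sits in parallel with R2, giving an effective lower resistance R2' = R2·R_L/(R2+R_L) = 8.978 kΩ.
Voltage divider with the loaded lower leg: V_out = 6.61 × 8.978/(2.69 + 8.978) = 6.61 × 0.7695 = 5.086 V.

V_out ≈ 5.09 V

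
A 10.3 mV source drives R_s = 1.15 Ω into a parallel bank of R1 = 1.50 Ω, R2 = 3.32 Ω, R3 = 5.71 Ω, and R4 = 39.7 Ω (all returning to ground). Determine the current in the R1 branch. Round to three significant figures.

I ≈ 2.93 mA

Equivalent of the parallel group: R_p = 0.8560 Ω.
V_A by voltage divider: V_A = 10.3 × 0.8560/(1.15 + 0.8560) = 4.395 mV.
I(R1) = V_A / R1 = 4.395/1.50 = 2.930 mA.
(Equivalently: I_total = 5.135 mA, then current-divider fraction G_k/ΣG = 0.5707.)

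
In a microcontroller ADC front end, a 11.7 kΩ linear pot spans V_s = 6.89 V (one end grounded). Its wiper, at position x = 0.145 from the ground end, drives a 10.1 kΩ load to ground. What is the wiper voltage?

V_out ≈ 0.874 V

Split the track: R_lower = x·R_p = 1.696 kΩ, R_upper = (1−x)·R_p = 10.00 kΩ.
Lower segment in parallel with the load: 1.696 ‖ 10.1 = 1.453 kΩ.
Then V_out = V_s · 1.453/(10.00 + 1.453) = 0.8736 V.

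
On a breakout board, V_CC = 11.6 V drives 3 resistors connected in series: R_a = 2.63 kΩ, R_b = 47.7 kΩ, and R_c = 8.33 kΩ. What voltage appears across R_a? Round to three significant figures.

V ≈ 0.520 V

ΣR = 2.63 + 47.7 + 8.33 = 58.66 kΩ.
V = V_CC · R/ΣR = 11.6 × 0.04483 = 0.5201 V.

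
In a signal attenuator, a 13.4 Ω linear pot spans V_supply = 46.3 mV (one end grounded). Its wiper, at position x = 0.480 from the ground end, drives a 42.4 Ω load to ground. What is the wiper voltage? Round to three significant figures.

Split the track: R_lower = x·R_p = 6.432 Ω, R_upper = (1−x)·R_p = 6.968 Ω.
(x·R_p) ‖ R_L = 5.585 Ω.
V_out = 46.3 × 5.585/(6.968 + 5.585) = 20.60 mV.
(Unloaded: V_out = x·V_supply = 22.2 mV.)

V_out ≈ 20.6 mV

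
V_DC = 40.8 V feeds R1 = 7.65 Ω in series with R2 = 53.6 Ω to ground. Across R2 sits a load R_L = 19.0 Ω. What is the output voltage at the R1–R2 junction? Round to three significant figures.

V_out ≈ 26.4 V

The load sits in parallel with R2, giving an effective lower resistance R2' = R2·R_L/(R2+R_L) = 14.03 Ω.
Voltage divider with the loaded lower leg: V_out = 40.8 × 14.03/(7.65 + 14.03) = 40.8 × 0.6471 = 26.40 V.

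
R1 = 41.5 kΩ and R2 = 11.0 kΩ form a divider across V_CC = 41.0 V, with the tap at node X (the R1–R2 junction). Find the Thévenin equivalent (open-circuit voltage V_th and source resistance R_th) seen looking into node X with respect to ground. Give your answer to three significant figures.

V_th is the unloaded tap voltage: V_CC · R2/(R1+R2) = 41.0 × 0.2095 = 8.590 V.
Zeroing V_CC shorts the top of R1 to ground, so R_th = R1 ‖ R2 = 8.695 kΩ.

V_th ≈ 8.59 V, R_th ≈ 8.70 kΩ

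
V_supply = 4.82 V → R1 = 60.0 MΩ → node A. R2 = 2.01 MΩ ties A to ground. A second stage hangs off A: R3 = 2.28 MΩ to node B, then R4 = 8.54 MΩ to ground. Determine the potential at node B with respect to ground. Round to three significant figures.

V_B ≈ 0.105 V

Node A sees R2 in parallel with the series input of stage 2, R3 + R4 = 10.82 MΩ.
Effective lower resistance at A: R2 ‖ 10.82 = 1.695 MΩ.
First divider: V_A = V_supply · 1.695/(60.0 + 1.695) = 0.1324 V.
V_B = V_A × 0.7893 = 0.1045 V.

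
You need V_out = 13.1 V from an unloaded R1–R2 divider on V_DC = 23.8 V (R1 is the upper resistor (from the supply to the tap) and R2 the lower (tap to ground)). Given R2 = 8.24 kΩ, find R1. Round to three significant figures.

V_out/V_DC = R2/(R1+R2) = 0.5504.
Rearranging, R1 = R2·(1−k)/k = 8.24 × 0.8168 = 6.730 kΩ.

R1 ≈ 6.73 kΩ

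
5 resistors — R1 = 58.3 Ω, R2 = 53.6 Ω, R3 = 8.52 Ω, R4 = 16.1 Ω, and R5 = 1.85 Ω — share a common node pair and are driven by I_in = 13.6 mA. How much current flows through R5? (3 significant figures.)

Total conductance ΣG = 1/58.3 + 1/53.6 + 1/8.52 + 1/16.1 + 1/1.85 = 0.7558 (units of 1/Ω).
By the current-divider rule, I = I_in · G_k/ΣG = 13.6 × 0.7152 = 9.726 mA.

I ≈ 9.73 mA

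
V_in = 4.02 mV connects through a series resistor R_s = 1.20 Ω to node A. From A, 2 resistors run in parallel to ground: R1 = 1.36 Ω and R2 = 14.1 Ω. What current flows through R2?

I ≈ 0.145 mA

Combine the parallel branches: R_p = (1/1.36 + 1/14.1)⁻¹ = 1.240 Ω.
V_A = 4.02 × 1.240/2.440 = 2.043 mV.
I(R2) = V_A / R2 = 2.043/14.1 = 0.1449 mA.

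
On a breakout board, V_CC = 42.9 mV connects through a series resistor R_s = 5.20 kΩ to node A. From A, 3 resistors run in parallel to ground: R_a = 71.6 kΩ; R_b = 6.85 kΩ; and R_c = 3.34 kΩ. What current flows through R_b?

I ≈ 1.85 µA

Parallel bank: R_p = 1/(1/71.6 + 1/6.85 + 1/3.34) = 2.177 kΩ.
V_A = 42.9 × 2.177/7.377 = 12.66 mV.
Branch current I = V_A/R_b = 12.66/6.85 = 1.848 µA.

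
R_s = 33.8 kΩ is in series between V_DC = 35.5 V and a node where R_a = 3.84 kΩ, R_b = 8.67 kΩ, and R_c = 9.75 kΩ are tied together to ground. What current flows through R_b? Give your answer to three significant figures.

I ≈ 0.239 mA

Parallel bank: R_p = 1/(1/3.84 + 1/8.67 + 1/9.75) = 2.091 kΩ.
V_A = 35.5 × 2.091/35.89 = 2.068 V.
I(R_b) = V_A / R_b = 2.068/8.67 = 0.2385 mA.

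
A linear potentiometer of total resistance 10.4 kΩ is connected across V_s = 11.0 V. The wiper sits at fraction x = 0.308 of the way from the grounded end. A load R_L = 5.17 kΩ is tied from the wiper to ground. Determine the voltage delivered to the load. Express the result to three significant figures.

Lower segment x·R_p = 3.203 kΩ; upper segment (1−x)·R_p = 7.197 kΩ.
(x·R_p) ‖ R_L = 1.978 kΩ.
Then V_out = V_s · 1.978/(7.197 + 1.978) = 2.371 V.
(Unloaded: V_out = x·V_s = 3.39 V.)

V_out ≈ 2.37 V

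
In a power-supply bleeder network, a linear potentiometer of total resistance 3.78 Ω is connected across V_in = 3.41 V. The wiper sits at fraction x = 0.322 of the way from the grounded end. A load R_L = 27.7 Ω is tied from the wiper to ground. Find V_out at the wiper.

V_out ≈ 1.07 V

The pot divides into 2.563 Ω above the wiper and 1.217 Ω below.
R_L loads the lower segment: effective lower R = 1.166 Ω.
V_out = 3.41 × 1.166/(2.563 + 1.166) = 1.066 V.
(Unloaded: V_out = x·V_in = 1.10 V.)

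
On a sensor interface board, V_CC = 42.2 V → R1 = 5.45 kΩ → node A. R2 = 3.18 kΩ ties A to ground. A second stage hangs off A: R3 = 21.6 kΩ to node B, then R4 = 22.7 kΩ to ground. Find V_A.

Node A sees R2 in parallel with the series input of stage 2, R3 + R4 = 44.30 kΩ.
Effective lower resistance at A: R2 ‖ 44.30 = 2.967 kΩ.
V_A = 42.2 × 2.967/(5.45 + 2.967) = 14.88 V.

V_A ≈ 14.9 V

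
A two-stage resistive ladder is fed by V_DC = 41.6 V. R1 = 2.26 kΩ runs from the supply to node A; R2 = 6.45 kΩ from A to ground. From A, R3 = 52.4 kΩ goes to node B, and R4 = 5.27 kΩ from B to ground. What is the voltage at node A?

Node A sees R2 in parallel with the series input of stage 2, R3 + R4 = 57.67 kΩ.
Effective lower resistance at A: R2 ‖ 57.67 = 5.801 kΩ.
So V_A = 41.6 × 0.7196 = 29.94 V.

V_A ≈ 29.9 V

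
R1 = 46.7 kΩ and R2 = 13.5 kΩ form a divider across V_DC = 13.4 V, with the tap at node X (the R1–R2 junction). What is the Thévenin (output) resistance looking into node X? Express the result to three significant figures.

With V_DC suppressed (replaced by a short), R_th = R1 ‖ R2 = (46.70 × 13.5)/(46.70 + 13.5) = 10.47 kΩ.

R_th ≈ 10.5 kΩ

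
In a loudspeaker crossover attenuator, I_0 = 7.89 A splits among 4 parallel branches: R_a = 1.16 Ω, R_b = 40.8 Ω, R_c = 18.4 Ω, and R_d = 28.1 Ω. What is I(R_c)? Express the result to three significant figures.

ΣG = 1/1.16 + 1/40.8 + 1/18.4 + 1/28.1 = 0.9765.
Current divider: I(R_c) = I_0 · G_k/ΣG = 7.89 × (0.05435/0.9765) = 7.89 × 0.05565 = 0.4391 A.

I ≈ 0.439 A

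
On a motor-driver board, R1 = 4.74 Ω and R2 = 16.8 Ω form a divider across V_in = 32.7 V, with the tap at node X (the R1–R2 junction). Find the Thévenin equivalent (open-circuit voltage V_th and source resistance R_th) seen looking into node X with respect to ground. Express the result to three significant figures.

V_th ≈ 25.5 V, R_th ≈ 3.70 Ω

With X open, the divider is unloaded: V_th = 32.7 × 16.8/21.54 = 25.50 V.
Looking into X with the source shorted: R_th = R1·R2/(R1+R2) = 4.740 × 16.8/21.54 = 3.697 Ω.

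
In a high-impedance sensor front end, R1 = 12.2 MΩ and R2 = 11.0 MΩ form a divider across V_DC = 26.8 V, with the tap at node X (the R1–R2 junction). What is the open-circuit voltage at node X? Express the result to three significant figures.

V_th ≈ 12.7 V

V_th is the unloaded tap voltage: V_DC · R2/(R1+R2) = 26.8 × 0.4741 = 12.71 V.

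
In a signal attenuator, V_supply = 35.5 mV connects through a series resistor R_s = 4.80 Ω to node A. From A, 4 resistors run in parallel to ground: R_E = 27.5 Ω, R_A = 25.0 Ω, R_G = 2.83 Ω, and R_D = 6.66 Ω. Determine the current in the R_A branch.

I ≈ 0.375 mA

Equivalent of the parallel group: R_p = 1.725 Ω.
Node voltage V_A = V_supply · R_p/(R_s + R_p) = 35.5 × 0.2643 = 9.383 mV.
I(R_A) = V_A / R_A = 9.383/25.0 = 0.3753 mA.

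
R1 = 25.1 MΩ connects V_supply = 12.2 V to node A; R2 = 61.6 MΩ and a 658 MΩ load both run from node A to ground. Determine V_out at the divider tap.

V_out ≈ 8.44 V

The load sits in parallel with R2, giving an effective lower resistance R2' = R2·R_L/(R2+R_L) = 56.33 MΩ.
Voltage divider with the loaded lower leg: V_out = 12.2 × 56.33/(25.1 + 56.33) = 12.2 × 0.6917 = 8.439 V.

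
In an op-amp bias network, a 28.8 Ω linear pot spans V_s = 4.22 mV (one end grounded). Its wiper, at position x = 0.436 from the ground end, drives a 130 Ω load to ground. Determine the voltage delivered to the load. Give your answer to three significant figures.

Lower segment x·R_p = 12.56 Ω; upper segment (1−x)·R_p = 16.24 Ω.
R_L loads the lower segment: effective lower R = 11.45 Ω.
Then V_out = V_s · 11.45/(16.24 + 11.45) = 1.745 mV.

V_out ≈ 1.74 mV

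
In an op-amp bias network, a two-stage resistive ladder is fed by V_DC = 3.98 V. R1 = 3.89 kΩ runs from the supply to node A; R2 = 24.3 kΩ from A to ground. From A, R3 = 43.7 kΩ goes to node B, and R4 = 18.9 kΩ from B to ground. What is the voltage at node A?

Node A sees R2 in parallel with the series input of stage 2, R3 + R4 = 62.60 kΩ.
Effective lower resistance at A: R2 ‖ 62.60 = 17.50 kΩ.
So V_A = 3.98 × 0.8182 = 3.256 V.

V_A ≈ 3.26 V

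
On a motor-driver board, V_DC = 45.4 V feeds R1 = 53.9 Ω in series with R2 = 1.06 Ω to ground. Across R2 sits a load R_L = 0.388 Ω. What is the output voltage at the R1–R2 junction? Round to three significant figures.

First combine the lower leg with the load: R2 ‖ R_L = 0.2840 Ω.
Voltage divider with the loaded lower leg: V_out = 45.4 × 0.2840/(53.9 + 0.2840) = 45.4 × 0.005242 = 0.2380 V.
(Unloaded it would be 0.876 V; the load pulls it down.)

V_out ≈ 0.238 V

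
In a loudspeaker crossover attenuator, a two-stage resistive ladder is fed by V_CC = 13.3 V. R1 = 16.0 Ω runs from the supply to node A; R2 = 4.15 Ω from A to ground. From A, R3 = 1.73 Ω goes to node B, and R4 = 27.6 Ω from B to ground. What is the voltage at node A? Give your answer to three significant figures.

Looking into the second stage from A: R3 + R4 = 29.33 Ω appears in parallel with R2.
R2 ‖ (R3+R4) = 3.636 Ω.
First divider: V_A = V_CC · 3.636/(16.0 + 3.636) = 2.463 V.

V_A ≈ 2.46 V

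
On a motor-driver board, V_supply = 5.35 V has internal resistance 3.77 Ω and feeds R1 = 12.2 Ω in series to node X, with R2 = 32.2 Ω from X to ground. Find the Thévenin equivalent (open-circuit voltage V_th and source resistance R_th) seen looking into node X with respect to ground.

R1' = 3.77 + 12.2 = 15.97 Ω (source resistance + R1).
With X open, the divider is unloaded: V_th = 5.35 × 32.2/48.17 = 3.576 V.
With V_supply suppressed (replaced by a short), R_th = R1' ‖ R2 = (15.97 × 32.2)/(15.97 + 32.2) = 10.68 Ω.

V_th ≈ 3.58 V, R_th ≈ 10.7 Ω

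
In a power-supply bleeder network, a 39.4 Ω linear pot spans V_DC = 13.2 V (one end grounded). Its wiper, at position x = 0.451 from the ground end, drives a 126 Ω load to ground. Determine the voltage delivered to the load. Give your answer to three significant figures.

The pot divides into 21.63 Ω above the wiper and 17.77 Ω below.
Lower segment in parallel with the load: 17.77 ‖ 126 = 15.57 Ω.
Loaded-divider output: V_out = 13.2 × 0.4186 = 5.525 V.

V_out ≈ 5.53 V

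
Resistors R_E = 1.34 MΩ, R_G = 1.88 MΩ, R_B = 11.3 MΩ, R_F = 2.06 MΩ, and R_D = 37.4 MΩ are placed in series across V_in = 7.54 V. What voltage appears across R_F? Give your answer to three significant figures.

V ≈ 0.288 V

ΣR = 1.34 + 1.88 + 11.3 + 2.06 + 37.4 = 53.98 MΩ.
By the voltage-divider rule, V = 7.54 × 2.060/53.98 = 0.2877 V.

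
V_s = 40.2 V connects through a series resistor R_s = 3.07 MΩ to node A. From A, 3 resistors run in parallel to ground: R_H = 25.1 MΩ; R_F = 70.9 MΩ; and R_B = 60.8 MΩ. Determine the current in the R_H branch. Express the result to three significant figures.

Parallel bank: R_p = 1/(1/25.1 + 1/70.9 + 1/60.8) = 14.21 MΩ.
Node voltage V_A = V_s · R_p/(R_s + R_p) = 40.2 × 0.8223 = 33.06 V.
I(R_H) = V_A / R_H = 33.06/25.1 = 1.317 µA.

I ≈ 1.32 µA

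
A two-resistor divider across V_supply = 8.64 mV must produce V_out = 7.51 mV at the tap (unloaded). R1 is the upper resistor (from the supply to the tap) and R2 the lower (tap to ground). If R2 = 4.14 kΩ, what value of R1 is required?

R1 ≈ 0.623 kΩ

Required fraction k = V_out/V_supply = 0.8692.
R1 = R2·(1/k − 1) = 4.14 × 0.1505 = 0.6229 kΩ.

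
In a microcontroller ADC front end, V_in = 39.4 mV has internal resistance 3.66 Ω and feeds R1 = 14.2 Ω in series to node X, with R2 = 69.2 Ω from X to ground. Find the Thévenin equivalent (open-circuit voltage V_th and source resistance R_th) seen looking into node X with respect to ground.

V_th ≈ 31.3 mV, R_th ≈ 14.2 Ω

R1' = 3.66 + 14.2 = 17.86 Ω (source resistance + R1).
With X open, the divider is unloaded: V_th = 39.4 × 69.2/87.06 = 31.32 mV.
With V_in suppressed (replaced by a short), R_th = R1' ‖ R2 = (17.86 × 69.2)/(17.86 + 69.2) = 14.20 Ω.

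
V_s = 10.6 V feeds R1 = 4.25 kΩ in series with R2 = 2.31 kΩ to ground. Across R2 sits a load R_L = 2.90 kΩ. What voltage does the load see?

V_out ≈ 2.46 V

The load sits in parallel with R2, giving an effective lower resistance R2' = R2·R_L/(R2+R_L) = 1.286 kΩ.
Then V_out = V_s · R2'/(R1 + R2') = 10.6 × 1.286/5.536 = 2.462 V.
(Unloaded it would be 3.73 V; the load pulls it down.)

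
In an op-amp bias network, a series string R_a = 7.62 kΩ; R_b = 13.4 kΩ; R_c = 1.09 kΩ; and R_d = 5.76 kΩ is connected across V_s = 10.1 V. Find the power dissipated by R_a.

The common current is I = 10.1/27.87 = 0.3624 mA.
P = I²R = 0.1313 × 7.62 = 1.001 mW.

P ≈ 1.00 mW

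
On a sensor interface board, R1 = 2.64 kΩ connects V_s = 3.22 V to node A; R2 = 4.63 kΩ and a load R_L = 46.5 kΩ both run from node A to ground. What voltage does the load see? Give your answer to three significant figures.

First combine the lower leg with the load: R2 ‖ R_L = 4.211 kΩ.
Then V_out = V_s · R2'/(R1 + R2') = 3.22 × 4.211/6.851 = 1.979 V.
(Unloaded it would be 2.05 V; the load pulls it down.)

V_out ≈ 1.98 V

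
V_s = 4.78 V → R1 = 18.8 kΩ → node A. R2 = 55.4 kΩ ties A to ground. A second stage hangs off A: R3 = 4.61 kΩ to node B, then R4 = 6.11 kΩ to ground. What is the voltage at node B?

V_B ≈ 0.881 V

Looking into the second stage from A: R3 + R4 = 10.72 kΩ appears in parallel with R2.
Effective lower resistance at A: R2 ‖ 10.72 = 8.982 kΩ.
First divider: V_A = V_s · 8.982/(18.8 + 8.982) = 1.545 V.
Stage 2 is unloaded, so V_B = V_A · R4/(R3+R4) = 1.545 × 6.11/10.72 = 0.8808 V.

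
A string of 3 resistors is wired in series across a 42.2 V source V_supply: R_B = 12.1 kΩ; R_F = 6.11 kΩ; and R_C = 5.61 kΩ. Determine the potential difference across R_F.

V ≈ 10.8 V

Total series resistance ΣR = 12.1 + 6.11 + 5.61 = 23.82 kΩ.
V = V_supply · R/ΣR = 42.2 × 0.2565 = 10.82 V.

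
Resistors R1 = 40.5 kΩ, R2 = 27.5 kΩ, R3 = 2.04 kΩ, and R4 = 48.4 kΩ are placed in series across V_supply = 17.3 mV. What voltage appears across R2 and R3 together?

Series total: ΣR = 40.5 + 27.5 + 2.04 + 48.4 = 118.4 kΩ.
R_{R2..R3} = 27.5 + 2.04 = 29.54 kΩ.
V = V_supply · R/ΣR = 17.3 × 0.2494 = 4.315 mV.

V ≈ 4.31 mV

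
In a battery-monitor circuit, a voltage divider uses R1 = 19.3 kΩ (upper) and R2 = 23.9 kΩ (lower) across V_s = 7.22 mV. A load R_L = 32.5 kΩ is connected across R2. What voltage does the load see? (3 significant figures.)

V_out ≈ 3.01 mV

First combine the lower leg with the load: R2 ‖ R_L = 13.77 kΩ.
Voltage divider with the loaded lower leg: V_out = 7.22 × 13.77/(19.3 + 13.77) = 7.22 × 0.4164 = 3.007 mV.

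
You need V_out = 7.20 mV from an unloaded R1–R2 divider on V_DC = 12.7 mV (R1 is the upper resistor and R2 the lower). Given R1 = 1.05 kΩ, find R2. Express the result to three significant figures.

Required fraction k = V_out/V_DC = 0.5669.
Rearranging, R2 = R1·k/(1−k) = 1.05 × 1.309 = 1.375 kΩ.

R2 ≈ 1.37 kΩ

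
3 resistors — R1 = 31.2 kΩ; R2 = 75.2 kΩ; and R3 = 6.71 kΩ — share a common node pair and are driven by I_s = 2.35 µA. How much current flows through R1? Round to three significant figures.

I ≈ 0.387 µA

Conductances: ΣG = 1/31.2 + 1/75.2 + 1/6.71 = 0.1944 (1/kΩ).
By the current-divider rule, I = I_s · G_k/ΣG = 2.35 × 0.1649 = 0.3875 µA.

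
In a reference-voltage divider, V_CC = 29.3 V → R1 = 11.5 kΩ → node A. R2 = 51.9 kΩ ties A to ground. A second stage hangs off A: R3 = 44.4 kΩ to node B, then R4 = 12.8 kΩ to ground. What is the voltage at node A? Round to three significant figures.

Node A sees R2 in parallel with the series input of stage 2, R3 + R4 = 57.20 kΩ.
R2 ‖ (R3+R4) = 27.21 kΩ.
So V_A = 29.3 × 0.7029 = 20.60 V.

V_A ≈ 20.6 V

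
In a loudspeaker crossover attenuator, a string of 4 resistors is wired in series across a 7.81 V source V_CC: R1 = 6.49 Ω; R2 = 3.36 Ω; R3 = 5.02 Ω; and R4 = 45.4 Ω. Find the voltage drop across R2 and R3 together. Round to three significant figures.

Total series resistance ΣR = 6.49 + 3.36 + 5.02 + 45.4 = 60.27 Ω.
R_{R2..R3} = 3.36 + 5.02 = 8.380 Ω.
Voltage divider: V = V_CC · (8.380 / 60.27) = 7.81 × 0.1390 = 1.086 V.

V ≈ 1.09 V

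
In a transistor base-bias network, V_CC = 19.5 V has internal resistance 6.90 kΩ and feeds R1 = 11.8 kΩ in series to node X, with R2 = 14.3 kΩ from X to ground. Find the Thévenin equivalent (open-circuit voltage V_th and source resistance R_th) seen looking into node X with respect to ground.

V_th ≈ 8.45 V, R_th ≈ 8.10 kΩ

R1' = 6.90 + 11.8 = 18.70 kΩ (source resistance + R1).
Open-circuit (no load on X): V_th = V_CC · R2/(R1' + R2) = 19.5 × 14.3/(18.70 + 14.3) = 8.450 V.
With V_CC suppressed (replaced by a short), R_th = R1' ‖ R2 = (18.70 × 14.3)/(18.70 + 14.3) = 8.103 kΩ.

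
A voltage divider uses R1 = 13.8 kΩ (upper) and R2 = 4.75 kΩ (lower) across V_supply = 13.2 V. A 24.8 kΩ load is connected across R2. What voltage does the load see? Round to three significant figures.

R2 ‖ R_L = (4.75 × 24.8)/(4.75 + 24.8) = 3.986 kΩ.
Now apply the divider: V_out = 13.2 × 0.2241 = 2.959 V.
(Unloaded it would be 3.38 V; the load pulls it down.)

V_out ≈ 2.96 V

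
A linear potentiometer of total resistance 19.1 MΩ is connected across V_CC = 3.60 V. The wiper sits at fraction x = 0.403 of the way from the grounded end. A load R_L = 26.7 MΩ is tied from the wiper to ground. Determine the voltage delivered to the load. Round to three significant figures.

V_out ≈ 1.24 V

Lower segment x·R_p = 7.697 MΩ; upper segment (1−x)·R_p = 11.40 MΩ.
(x·R_p) ‖ R_L = 5.975 MΩ.
Then V_out = V_CC · 5.975/(11.40 + 5.975) = 1.238 V.
(Unloaded: V_out = x·V_CC = 1.45 V.)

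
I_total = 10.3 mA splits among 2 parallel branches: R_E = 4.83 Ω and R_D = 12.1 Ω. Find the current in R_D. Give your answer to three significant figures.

For two parallel branches, I_k = I_total · (other R)/(sum of R).
I(R_D) = 10.3 × 4.83/(4.83 + 12.1) = 10.3 × 0.2853 = 2.939 mA.

I ≈ 2.94 mA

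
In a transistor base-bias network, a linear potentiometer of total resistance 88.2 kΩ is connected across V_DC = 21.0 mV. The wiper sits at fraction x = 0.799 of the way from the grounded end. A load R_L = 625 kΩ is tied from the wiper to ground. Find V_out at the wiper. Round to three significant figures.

Split the track: R_lower = x·R_p = 70.47 kΩ, R_upper = (1−x)·R_p = 17.73 kΩ.
(x·R_p) ‖ R_L = 63.33 kΩ.
Loaded-divider output: V_out = 21.0 × 0.7813 = 16.41 mV.

V_out ≈ 16.4 mV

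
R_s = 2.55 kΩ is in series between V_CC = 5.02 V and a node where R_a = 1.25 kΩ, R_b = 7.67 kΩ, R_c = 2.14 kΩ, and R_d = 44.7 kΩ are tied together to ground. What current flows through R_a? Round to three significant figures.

Parallel bank: R_p = 1/(1/1.25 + 1/7.67 + 1/2.14 + 1/44.7) = 0.7042 kΩ.
V_A = 5.02 × 0.7042/3.254 = 1.086 V.
I(R_a) = V_A / R_a = 1.086/1.25 = 0.8691 mA.
(Equivalently: I_total = 1.543 mA, then current-divider fraction G_k/ΣG = 0.5634.)

I ≈ 0.869 mA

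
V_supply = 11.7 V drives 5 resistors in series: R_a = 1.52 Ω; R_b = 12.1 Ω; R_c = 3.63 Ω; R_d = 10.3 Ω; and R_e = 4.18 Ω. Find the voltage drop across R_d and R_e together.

ΣR = 1.52 + 12.1 + 3.63 + 10.3 + 4.18 = 31.73 Ω.
R_{R_d..R_e} = 10.3 + 4.18 = 14.48 Ω.
By the voltage-divider rule, V = 11.7 × 14.48/31.73 = 5.339 V.

V ≈ 5.34 V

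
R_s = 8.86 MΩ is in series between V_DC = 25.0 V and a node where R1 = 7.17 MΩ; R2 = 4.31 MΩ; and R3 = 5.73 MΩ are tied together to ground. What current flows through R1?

Parallel bank: R_p = 1/(1/7.17 + 1/4.31 + 1/5.73) = 1.831 MΩ.
V_A by voltage divider: V_A = 25.0 × 1.831/(8.86 + 1.831) = 4.283 V.
Branch current I = V_A/R1 = 4.283/7.17 = 0.5973 µA.

I ≈ 0.597 µA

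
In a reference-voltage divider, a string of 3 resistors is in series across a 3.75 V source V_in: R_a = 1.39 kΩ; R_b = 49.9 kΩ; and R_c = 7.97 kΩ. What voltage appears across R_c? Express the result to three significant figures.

ΣR = 1.39 + 49.9 + 7.97 = 59.26 kΩ.
By the voltage-divider rule, V = 3.75 × 7.970/59.26 = 0.5043 V.

V ≈ 0.504 V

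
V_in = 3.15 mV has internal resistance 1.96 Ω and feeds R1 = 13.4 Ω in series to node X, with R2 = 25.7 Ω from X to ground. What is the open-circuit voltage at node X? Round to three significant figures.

V_th ≈ 1.97 mV

R1' = 1.96 + 13.4 = 15.36 Ω (source resistance + R1).
V_th is the unloaded tap voltage: V_in · R2/(R1'+R2) = 3.15 × 0.6259 = 1.972 mV.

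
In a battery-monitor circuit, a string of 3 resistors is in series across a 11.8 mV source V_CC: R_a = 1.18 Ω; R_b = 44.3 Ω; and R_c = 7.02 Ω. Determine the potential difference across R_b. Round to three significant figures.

Series total: ΣR = 1.18 + 44.3 + 7.02 = 52.50 Ω.
By the voltage-divider rule, V = 11.8 × 44.30/52.50 = 9.957 mV.

V ≈ 9.96 mV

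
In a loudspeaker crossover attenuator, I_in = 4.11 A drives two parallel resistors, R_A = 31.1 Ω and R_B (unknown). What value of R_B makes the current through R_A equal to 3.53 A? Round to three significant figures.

In a two-way split, I_A/I_in = R_B/(R_A + R_B).
3.53/4.11 = R_B/(R_A + R_B) → R_B = R_A · (0.8589)/(1 − 0.8589) = 31.1 × 6.086 = 189.3 Ω.

R_B ≈ 189 Ω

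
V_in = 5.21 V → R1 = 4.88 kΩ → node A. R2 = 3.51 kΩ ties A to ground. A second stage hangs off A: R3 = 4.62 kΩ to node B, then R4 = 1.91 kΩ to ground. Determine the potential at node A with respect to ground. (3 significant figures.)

V_A ≈ 1.66 V

Looking into the second stage from A: R3 + R4 = 6.530 kΩ appears in parallel with R2.
R2 ‖ (R3+R4) = 2.283 kΩ.
V_A = 5.21 × 2.283/(4.88 + 2.283) = 1.660 V.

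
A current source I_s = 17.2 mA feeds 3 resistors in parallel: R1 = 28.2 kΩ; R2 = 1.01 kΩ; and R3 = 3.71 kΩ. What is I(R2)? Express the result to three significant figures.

I ≈ 13.1 mA

Total conductance ΣG = 1/28.2 + 1/1.01 + 1/3.71 = 1.295 (units of 1/kΩ).
R2 takes the fraction G_k/ΣG = 0.9901/1.295 = 0.7645, so I = 17.2 × 0.7645 = 13.15 mA.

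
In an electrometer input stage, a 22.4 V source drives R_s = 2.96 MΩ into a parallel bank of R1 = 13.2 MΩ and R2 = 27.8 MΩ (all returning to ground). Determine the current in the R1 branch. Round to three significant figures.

I ≈ 1.28 µA

Parallel bank: R_p = 1/(1/13.2 + 1/27.8) = 8.950 MΩ.
Node voltage V_A = V_supply · R_p/(R_s + R_p) = 22.4 × 0.7515 = 16.83 V.
Branch current I = V_A/R1 = 16.83/13.2 = 1.275 µA.
(Check via current divider: I_total = 1.881 µA; share G_k/ΣG = 0.6780 → same result.)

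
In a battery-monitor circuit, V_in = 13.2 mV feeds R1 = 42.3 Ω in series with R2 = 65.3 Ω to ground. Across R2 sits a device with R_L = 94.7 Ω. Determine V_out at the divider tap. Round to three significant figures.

R2 ‖ R_L = (65.3 × 94.7)/(65.3 + 94.7) = 38.65 Ω.
Now apply the divider: V_out = 13.2 × 0.4775 = 6.302 mV.
(Unloaded it would be 8.01 mV; the load pulls it down.)

V_out ≈ 6.30 mV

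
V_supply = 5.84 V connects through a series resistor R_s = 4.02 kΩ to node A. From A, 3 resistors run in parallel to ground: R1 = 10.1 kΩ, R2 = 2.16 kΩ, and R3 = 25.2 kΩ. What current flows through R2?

I ≈ 0.791 mA

Equivalent of the parallel group: R_p = 1.662 kΩ.
V_A = 5.84 × 1.662/5.682 = 1.708 V.
Branch current I = V_A/R2 = 1.708/2.16 = 0.7909 mA.
(Check via current divider: I_total = 1.028 mA; share G_k/ΣG = 0.7695 → same result.)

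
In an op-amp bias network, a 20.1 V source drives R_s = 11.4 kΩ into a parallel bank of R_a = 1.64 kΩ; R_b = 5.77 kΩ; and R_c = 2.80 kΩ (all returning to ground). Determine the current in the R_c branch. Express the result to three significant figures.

Equivalent of the parallel group: R_p = 0.8770 kΩ.
Node voltage V_A = V_in · R_p/(R_s + R_p) = 20.1 × 0.07144 = 1.436 V.
I(R_c) = V_A / R_c = 1.436/2.80 = 0.5128 mA.

I ≈ 0.513 mA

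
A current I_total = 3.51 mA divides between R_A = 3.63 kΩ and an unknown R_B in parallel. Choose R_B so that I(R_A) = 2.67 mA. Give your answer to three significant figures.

Two-branch current divider: I_A = I_total · R_B/(R_A + R_B).
With f = 0.7607, R_B = R_A · f/(1−f) = 3.63 × 3.179 = 11.54 kΩ.

R_B ≈ 11.5 kΩ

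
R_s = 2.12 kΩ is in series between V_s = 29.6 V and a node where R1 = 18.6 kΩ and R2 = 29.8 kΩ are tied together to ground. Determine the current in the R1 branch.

I ≈ 1.34 mA

Combine the parallel branches: R_p = (1/18.6 + 1/29.8)⁻¹ = 11.45 kΩ.
V_A by voltage divider: V_A = 29.6 × 11.45/(2.12 + 11.45) = 24.98 V.
Branch current I = V_A/R1 = 24.98/18.6 = 1.343 mA.
(Equivalently: I_total = 2.181 mA, then current-divider fraction G_k/ΣG = 0.6157.)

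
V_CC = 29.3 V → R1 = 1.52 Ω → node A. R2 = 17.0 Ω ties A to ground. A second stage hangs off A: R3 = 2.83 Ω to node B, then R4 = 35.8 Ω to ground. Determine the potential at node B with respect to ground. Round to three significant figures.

V_B ≈ 24.1 V

Looking into the second stage from A: R3 + R4 = 38.63 Ω appears in parallel with R2.
R2 ‖ (R3+R4) = 11.80 Ω.
V_A = 29.3 × 11.80/(1.52 + 11.80) = 25.96 V.
Stage 2 is unloaded, so V_B = V_A · R4/(R3+R4) = 25.96 × 35.8/38.63 = 24.06 V.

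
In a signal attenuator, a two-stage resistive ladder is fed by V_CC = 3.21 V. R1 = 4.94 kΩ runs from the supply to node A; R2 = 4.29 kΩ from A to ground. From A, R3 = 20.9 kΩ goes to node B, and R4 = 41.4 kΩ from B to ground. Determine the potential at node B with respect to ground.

V_B ≈ 0.956 V

Node A sees R2 in parallel with the series input of stage 2, R3 + R4 = 62.30 kΩ.
R2 ‖ (R3+R4) = 4.014 kΩ.
V_A = 3.21 × 4.014/(4.94 + 4.014) = 1.439 V.
Stage 2 is unloaded, so V_B = V_A · R4/(R3+R4) = 1.439 × 41.4/62.30 = 0.9562 V.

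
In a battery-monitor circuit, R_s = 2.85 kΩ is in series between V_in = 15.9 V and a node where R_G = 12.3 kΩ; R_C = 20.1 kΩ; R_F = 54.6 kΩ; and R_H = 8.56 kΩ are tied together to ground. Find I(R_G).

I ≈ 0.735 mA

Equivalent of the parallel group: R_p = 3.757 kΩ.
V_A = 15.9 × 3.757/6.607 = 9.041 V.
I(R_G) = V_A / R_G = 9.041/12.3 = 0.7350 mA.
(Equivalently: I_total = 2.407 mA, then current-divider fraction G_k/ΣG = 0.3054.)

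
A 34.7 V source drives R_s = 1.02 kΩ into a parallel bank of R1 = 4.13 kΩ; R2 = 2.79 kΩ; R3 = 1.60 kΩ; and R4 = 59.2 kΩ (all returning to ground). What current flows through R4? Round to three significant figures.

Combine the parallel branches: R_p = (1/4.13 + 1/2.79 + 1/1.60 + 1/59.2)⁻¹ = 0.8049 kΩ.
Node voltage V_A = V_s · R_p/(R_s + R_p) = 34.7 × 0.4411 = 15.30 V.
Branch current I = V_A/R4 = 15.30/59.2 = 0.2585 mA.

I ≈ 0.259 mA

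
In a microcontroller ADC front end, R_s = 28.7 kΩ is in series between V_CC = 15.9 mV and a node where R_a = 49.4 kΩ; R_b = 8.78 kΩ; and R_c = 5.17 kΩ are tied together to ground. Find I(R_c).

Equivalent of the parallel group: R_p = 3.053 kΩ.
V_A by voltage divider: V_A = 15.9 × 3.053/(28.7 + 3.053) = 1.529 mV.
I(R_c) = V_A / R_c = 1.529/5.17 = 0.2957 µA.

I ≈ 0.296 µA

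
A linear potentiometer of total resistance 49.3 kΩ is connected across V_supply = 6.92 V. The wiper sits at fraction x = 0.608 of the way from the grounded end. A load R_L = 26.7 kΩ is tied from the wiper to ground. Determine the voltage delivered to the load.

V_out ≈ 2.92 V

Split the track: R_lower = x·R_p = 29.97 kΩ, R_upper = (1−x)·R_p = 19.33 kΩ.
Lower segment in parallel with the load: 29.97 ‖ 26.7 = 14.12 kΩ.
Then V_out = V_supply · 14.12/(19.33 + 14.12) = 2.922 V.
(Unloaded: V_out = x·V_supply = 4.21 V.)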